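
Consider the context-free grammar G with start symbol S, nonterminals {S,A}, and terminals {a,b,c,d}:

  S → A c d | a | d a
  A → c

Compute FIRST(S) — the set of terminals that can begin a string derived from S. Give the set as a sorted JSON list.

FIRST iteration:
pass 1:
  A via A→c: +{c}
  S via S→A c d: +{c}
  S via S→a: +{a}
  S via S→d a: +{d}
  FIRST[S]={a,c,d}  FIRST[A]={c}
pass 2: (no change)
  FIRST[S]={a,c,d}  FIRST[A]={c}

FIRST(S) = ["a", "c", "d"]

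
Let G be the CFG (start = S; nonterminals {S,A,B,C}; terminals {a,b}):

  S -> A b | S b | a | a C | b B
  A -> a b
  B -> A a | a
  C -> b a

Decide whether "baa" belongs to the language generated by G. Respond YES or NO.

CNF form of G:
  S -> A T1 | S T1 | T0 C | T1 B | a
  A -> T0 T1
  B -> A T0 | a
  C -> T1 T0
  T0 -> a
  T1 -> b

Fill CYK table bottom-up:
  cell(0,0) b: {T1}  orig:{}
  cell(1,1) a: {B,S,T0}  orig:{B,S}
  cell(2,2) a: {B,S,T0}  orig:{B,S}
  cell(0,1) ba: {C,S}
  cell(1,2) aa: ∅
  cell(0,2) baa: ∅

S ∉ T[0,2] ⇒ NO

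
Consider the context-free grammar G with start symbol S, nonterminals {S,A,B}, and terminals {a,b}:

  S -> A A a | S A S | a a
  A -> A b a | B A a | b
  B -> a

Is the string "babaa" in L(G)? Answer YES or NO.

Convert to CNF:
  S -> A X4 | S X5 | T1 T1
  A -> A X2 | B X3 | b
  B -> a
  T0 -> b
  T1 -> a
  X2 -> T0 T1
  X3 -> A T1
  X4 -> A T1
  X5 -> A S

Fill CYK table bottom-up:
  [0..0]={A,T0}  "b"  orig:{A}
  [1..1]={B,T1}  "a"  orig:{B}
  [2..2]={A,T0}  "b"  orig:{A}
  [3..3]={B,T1}  "a"  orig:{B}
  [4..4]={B,T1}  "a"  orig:{B}
  [0..1]={X2,X3,X4}  "ba"  orig:{}
  [1..2]=∅  "ab"
  [2..3]={X2,X3,X4}  "ba"  orig:{}
  [3..4]={S}  "aa"
  [0..2]=∅  "bab"
  [1..3]={A}  "aba"
  [2..4]={X5}  "baa"  orig:{}
  [0..3]=∅  "baba"
  [1..4]={X3,X4}  "abaa"  orig:{}
  [0..4]={S}  "babaa"

S ∈ T[0,4] ⇒ YES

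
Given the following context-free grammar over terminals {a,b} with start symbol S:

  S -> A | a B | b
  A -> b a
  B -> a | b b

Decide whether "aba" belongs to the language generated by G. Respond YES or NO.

CNF form of G:
  S -> T0 T1 | T1 B | b
  A -> T0 T1
  B -> T0 T0 | a
  T0 -> b
  T1 -> a

Fill CYK table bottom-up:
  T[0,0] 'a' = {B,T1}  orig:{B}
  T[1,1] 'b' = {S,T0}  orig:{S}
  T[2,2] 'a' = {B,T1}  orig:{B}
  T[0,1] 'ab' = ∅
  T[1,2] 'ba' = {A,S}
  T[0,2] 'aba' = ∅

S ∉ T[0,2] ⇒ NO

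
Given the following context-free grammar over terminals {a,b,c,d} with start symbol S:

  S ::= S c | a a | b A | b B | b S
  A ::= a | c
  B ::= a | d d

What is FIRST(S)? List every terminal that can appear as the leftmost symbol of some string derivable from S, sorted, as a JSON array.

FIRST iteration:
[1]
  A via A→a: +{a}
  A via A→c: +{c}
  B via B→a: +{a}
  B via B→d d: +{d}
  S via S→a a: +{a}
  S via S→b A: +{b}
  S: {a,b}  A: {a,c}  B: {a,d}
[2] done
  S: {a,b}  A: {a,c}  B: {a,d}

FIRST(S) = ["a", "b"]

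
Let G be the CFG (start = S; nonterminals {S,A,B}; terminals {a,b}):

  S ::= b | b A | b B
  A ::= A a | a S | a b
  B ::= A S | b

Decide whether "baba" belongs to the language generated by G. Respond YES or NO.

CNF form of G:
  S -> T1 A | T1 B | b
  A -> A T0 | T0 S | T0 T1
  B -> A S | b
  T0 -> a
  T1 -> b

Fill CYK table bottom-up:
  T[0,0] 'b' = {B,S,T1}  orig:{B,S}
  T[1,1] 'a' = {T0}  orig:{}
  T[2,2] 'b' = {B,S,T1}  orig:{B,S}
  T[3,3] 'a' = {T0}  orig:{}
  T[0,1] 'ba' = ∅
  T[1,2] 'ab' = {A}
  T[2,3] 'ba' = ∅
  T[0,2] 'bab' = {S}
  T[1,3] 'aba' = {A}
  T[0,3] 'baba' = {S}

S ∈ T[0,3] ⇒ YES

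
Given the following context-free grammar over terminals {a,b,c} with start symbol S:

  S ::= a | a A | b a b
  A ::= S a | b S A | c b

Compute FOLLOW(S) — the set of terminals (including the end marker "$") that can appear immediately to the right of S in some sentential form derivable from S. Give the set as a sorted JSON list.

FIRST sets, iterate to fixpoint:
round 1:
  A via A→b S A: +{b}
  A via A→c b: +{c}
  S via S→a: +{a}
  S via S→b a b: +{b}
  S: {a,b}  A: {b,c}
round 2:
  A via A→S a: +{a}
  S: {a,b}  A: {a,b,c}
round 3: (stable)
  S: {a,b}  A: {a,b,c}

Compute FOLLOW by fixpoint:
seed FOLLOW(S) with $
iter 1:
  A→S a: FOLLOW(S) ⊇ FIRST(a) = {a}; new: +{a}
  A→b S A: FOLLOW(S) ⊇ FIRST(A) = {a,b,c}; new: +{b,c}
  S→a A: FOLLOW(A) ⊇ FOLLOW(S) ⊇ {$,a,b,c}; new: +{$,a,b,c}
  S: {$,a,b,c}  A: {$,a,b,c}
iter 2: — fixpoint
  S: {$,a,b,c}  A: {$,a,b,c}

FOLLOW(S) = ["$", "a", "b", "c"]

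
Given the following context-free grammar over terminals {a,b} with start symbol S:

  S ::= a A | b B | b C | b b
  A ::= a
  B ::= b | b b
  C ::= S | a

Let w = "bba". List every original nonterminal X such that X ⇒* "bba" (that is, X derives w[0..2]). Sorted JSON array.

Convert to CNF:
  S -> T0 B | T0 C | T0 T0 | T1 A
  A -> a
  B -> T0 T0 | b
  C -> T0 B | T0 C | T0 T0 | T1 A | a
  T0 -> b
  T1 -> a

CYK fill, restricted to cells inside w[0..2]:
  T[0,0] 'b' = {B,T0}  orig:{B}
  T[1,1] 'b' = {B,T0}  orig:{B}
  T[2,2] 'a' = {A,C,T1}  orig:{A,C}
  T[0,1] 'bb' = {B,C,S}
  T[1,2] 'ba' = {C,S}
  T[0,2] 'bba' = {C,S}

Original NTs in T[0,2] deriving "bba": ["C", "S"]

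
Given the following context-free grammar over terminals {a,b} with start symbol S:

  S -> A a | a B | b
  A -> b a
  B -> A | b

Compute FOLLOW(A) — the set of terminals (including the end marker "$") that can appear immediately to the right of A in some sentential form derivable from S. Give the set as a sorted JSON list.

Compute FIRST by fixpoint:
[1]
  A via A→b a: +{b}
  B via B→A: +{b}
  S via S→A a: +{b}
  S via S→a B: +{a}
  FIRST[S]={a,b}  FIRST[A]={b}  FIRST[B]={b}
[2] (no change)
  FIRST[S]={a,b}  FIRST[A]={b}  FIRST[B]={b}

FOLLOW iteration:
initialize: $ ∈ FOLLOW(S)
[1]
  S→A a: FOLLOW(A) ⊇ FIRST(a) = {a}; new: +{a}
  S→a B: FOLLOW(B) ⊇ FOLLOW(S) ⊇ {$}; new: +{$}
  FOLLOW(S)={$}  FOLLOW(A)={a}  FOLLOW(B)={$}
[2]
  B→A: FOLLOW(A) ⊇ FOLLOW(B) ⊇ {$}; new: +{$}
  FOLLOW(S)={$}  FOLLOW(A)={$,a}  FOLLOW(B)={$}
[3] (no change)
  FOLLOW(S)={$}  FOLLOW(A)={$,a}  FOLLOW(B)={$}

FOLLOW(A) = ["$", "a"]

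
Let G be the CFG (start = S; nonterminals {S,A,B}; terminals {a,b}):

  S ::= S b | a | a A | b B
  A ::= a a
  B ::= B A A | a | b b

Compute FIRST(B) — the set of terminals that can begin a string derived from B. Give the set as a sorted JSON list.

FIRST iteration:
round 1:
  A via A→a a: +{a}
  B via B→a: +{a}
  B via B→b b: +{b}
  S via S→a: +{a}
  S via S→b B: +{b}
  FIRST[S]={a,b}  FIRST[A]={a}  FIRST[B]={a,b}
round 2: done
  FIRST[S]={a,b}  FIRST[A]={a}  FIRST[B]={a,b}

FIRST(B) = ["a", "b"]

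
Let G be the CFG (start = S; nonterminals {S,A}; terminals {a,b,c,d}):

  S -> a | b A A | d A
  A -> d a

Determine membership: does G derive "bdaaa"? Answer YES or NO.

CNF form of G:
  S -> T0 A | T2 X3 | a
  A -> T0 T1
  T0 -> d
  T1 -> a
  T2 -> b
  X3 -> A A

Fill CYK table bottom-up:
  cell(0,0) b: {T2}  orig:{}
  cell(1,1) d: {T0}  orig:{}
  cell(2,2) a: {S,T1}  orig:{S}
  cell(3,3) a: {S,T1}  orig:{S}
  cell(4,4) a: {S,T1}  orig:{S}
  cell(0,1) bd: ∅
  cell(1,2) da: {A}
  cell(2,3) aa: ∅
  cell(3,4) aa: ∅
  cell(0,2) bda: ∅
  cell(1,3) daa: ∅
  cell(2,4) aaa: ∅
  cell(0,3) bdaa: ∅
  cell(1,4) daaa: ∅
  cell(0,4) bdaaa: ∅

S ∉ T[0,4] ⇒ NO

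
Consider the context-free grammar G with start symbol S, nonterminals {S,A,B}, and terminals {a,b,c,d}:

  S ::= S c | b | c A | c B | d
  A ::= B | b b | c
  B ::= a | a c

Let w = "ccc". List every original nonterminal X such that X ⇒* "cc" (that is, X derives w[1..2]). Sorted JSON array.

CNF form of G:
  S -> S T1 | T1 A | T1 B | b | d
  A -> T0 T1 | T2 T2 | a | c
  B -> T0 T1 | a
  T0 -> a
  T1 -> c
  T2 -> b

CYK fill, restricted to cells inside w[1..2]:
  [1..1]={A,T1}  "c"  orig:{A}
  [2..2]={A,T1}  "c"  orig:{A}
  [1..2]={S}  "cc"

Original NTs in T[1,2] deriving "cc": ["S"]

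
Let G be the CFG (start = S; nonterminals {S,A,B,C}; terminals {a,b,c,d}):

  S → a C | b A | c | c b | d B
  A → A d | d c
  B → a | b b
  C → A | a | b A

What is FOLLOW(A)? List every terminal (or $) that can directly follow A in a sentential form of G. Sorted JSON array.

Compute FIRST by fixpoint:
iter 1:
  A via A→d c: +{d}
  B via B→a: +{a}
  B via B→b b: +{b}
  C via C→A: +{d}
  C via C→a: +{a}
  C via C→b A: +{b}
  S via S→a C: +{a}
  S via S→b A: +{b}
  S via S→c: +{c}
  S via S→d B: +{d}
  FIRST[S]={a,b,c,d}  FIRST[A]={d}  FIRST[B]={a,b}  FIRST[C]={a,b,d}
iter 2: — fixpoint
  FIRST[S]={a,b,c,d}  FIRST[A]={d}  FIRST[B]={a,b}  FIRST[C]={a,b,d}

Compute FOLLOW by fixpoint:
FOLLOW(S) := {$}
[1]
  A→A d: FOLLOW(A) ⊇ FIRST(d) = {d}; new: +{d}
  S→a C: FOLLOW(C) ⊇ FOLLOW(S) ⊇ {$}; new: +{$}
  S→b A: FOLLOW(A) ⊇ FOLLOW(S) ⊇ {$}; new: +{$}
  S→d B: FOLLOW(B) ⊇ FOLLOW(S) ⊇ {$}; new: +{$}
  FOLLOW[S]={$}  FOLLOW[A]={$,d}  FOLLOW[B]={$}  FOLLOW[C]={$}
[2] (stable)
  FOLLOW[S]={$}  FOLLOW[A]={$,d}  FOLLOW[B]={$}  FOLLOW[C]={$}

FOLLOW(A) = ["$", "d"]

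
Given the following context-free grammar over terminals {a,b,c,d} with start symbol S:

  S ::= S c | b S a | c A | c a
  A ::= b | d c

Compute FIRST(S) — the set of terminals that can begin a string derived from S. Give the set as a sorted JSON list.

Compute FIRST by fixpoint:
iter 1:
  A via A→b: +{b}
  A via A→d c: +{d}
  S via S→b S a: +{b}
  S via S→c A: +{c}
  FIRST[S]={b,c}  FIRST[A]={b,d}
iter 2: done
  FIRST[S]={b,c}  FIRST[A]={b,d}

FIRST(S) = ["b", "c"]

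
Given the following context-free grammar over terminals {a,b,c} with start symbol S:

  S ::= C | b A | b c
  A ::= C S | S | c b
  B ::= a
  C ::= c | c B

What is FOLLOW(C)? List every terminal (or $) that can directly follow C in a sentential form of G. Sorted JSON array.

FIRST iteration:
[1]
  A via A→c b: +{c}
  B via B→a: +{a}
  C via C→c: +{c}
  S via S→C: +{c}
  S via S→b A: +{b}
  FIRST[S]={b,c}  FIRST[A]={c}  FIRST[B]={a}  FIRST[C]={c}
[2]
  A via A→S: +{b}
  FIRST[S]={b,c}  FIRST[A]={b,c}  FIRST[B]={a}  FIRST[C]={c}
[3] done
  FIRST[S]={b,c}  FIRST[A]={b,c}  FIRST[B]={a}  FIRST[C]={c}

FOLLOW sets:
FOLLOW(S) := {$}
round 1:
  A→C S: FOLLOW(C) ⊇ FIRST(S) = {b,c}; new: +{b,c}
  C→c B: FOLLOW(B) ⊇ FOLLOW(C) ⊇ {b,c}; new: +{b,c}
  S→C: FOLLOW(C) ⊇ FOLLOW(S) ⊇ {$}; new: +{$}
  S→b A: FOLLOW(A) ⊇ FOLLOW(S) ⊇ {$}; new: +{$}
  FOLLOW[S]={$}  FOLLOW[A]={$}  FOLLOW[B]={b,c}  FOLLOW[C]={$,b,c}
round 2:
  C→c B: FOLLOW(B) ⊇ FOLLOW(C) ⊇ {$,b,c}; new: +{$}
  FOLLOW[S]={$}  FOLLOW[A]={$}  FOLLOW[B]={$,b,c}  FOLLOW[C]={$,b,c}
round 3: done
  FOLLOW[S]={$}  FOLLOW[A]={$}  FOLLOW[B]={$,b,c}  FOLLOW[C]={$,b,c}

FOLLOW(C) = ["$", "b", "c"]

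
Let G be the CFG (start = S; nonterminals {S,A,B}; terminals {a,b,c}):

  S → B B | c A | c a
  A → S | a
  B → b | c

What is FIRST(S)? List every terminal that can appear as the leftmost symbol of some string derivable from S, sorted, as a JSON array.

FIRST iteration:
pass 1:
  A via A→a: +{a}
  B via B→b: +{b}
  B via B→c: +{c}
  S via S→B B: +{b,c}
  S: {b,c}  A: {a}  B: {b,c}
pass 2:
  A via A→S: +{b,c}
  S: {b,c}  A: {a,b,c}  B: {b,c}
pass 3: (stable)
  S: {b,c}  A: {a,b,c}  B: {b,c}

FIRST(S) = ["b", "c"]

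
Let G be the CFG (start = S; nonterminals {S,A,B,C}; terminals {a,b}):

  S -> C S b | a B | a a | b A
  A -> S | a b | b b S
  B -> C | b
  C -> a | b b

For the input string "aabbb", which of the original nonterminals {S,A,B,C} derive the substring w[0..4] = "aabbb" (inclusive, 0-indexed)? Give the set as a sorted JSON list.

Convert to CNF:
  S -> C X4 | T0 A | T1 B | T1 T1
  A -> C X2 | T0 A | T0 X3 | T1 B | T1 T0 | T1 T1
  B -> T0 T0 | a | b
  C -> T0 T0 | a
  T0 -> b
  T1 -> a
  X2 -> S T0
  X3 -> T0 S
  X4 -> S T0

CYK fill, restricted to cells inside w[0..4]:
  [0..0]={B,C,T1}  "a"  orig:{B,C}
  [1..1]={B,C,T1}  "a"  orig:{B,C}
  [2..2]={B,T0}  "b"  orig:{B}
  [3..3]={B,T0}  "b"  orig:{B}
  [4..4]={B,T0}  "b"  orig:{B}
  [0..1]={A,S}  "aa"
  [1..2]={A,S}  "ab"
  [2..3]={B,C}  "bb"
  [3..4]={B,C}  "bb"
  [0..2]={X2,X4}  "aab"  orig:{}
  [1..3]={A,S,X2,X4}  "abb"  orig:{A,S}
  [2..4]=∅  "bbb"
  [0..3]={A,S}  "aabb"
  [1..4]={X2,X4}  "abbb"  orig:{}
  [0..4]={A,S,X2,X4}  "aabbb"  orig:{A,S}

Original NTs in T[0,4] deriving "aabbb": ["A", "S"]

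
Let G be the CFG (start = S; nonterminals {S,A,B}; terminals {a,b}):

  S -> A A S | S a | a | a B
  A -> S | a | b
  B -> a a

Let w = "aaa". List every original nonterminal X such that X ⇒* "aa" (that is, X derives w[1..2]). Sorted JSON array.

Convert to CNF:
  S -> A X2 | S T0 | T0 B | a
  A -> A X1 | S T0 | T0 B | a | b
  B -> T0 T0
  T0 -> a
  X1 -> A S
  X2 -> A S

Fill CYK table bottom-up (cells [i..j] with 1 ≤ i ≤ j ≤ 2 only):
  cell(1,1) a: {A,S,T0}  orig:{A,S}
  cell(2,2) a: {A,S,T0}  orig:{A,S}
  cell(1,2) aa: {A,B,S,X1,X2}  orig:{A,B,S}

Original NTs in T[1,2] deriving "aa": ["A", "B", "S"]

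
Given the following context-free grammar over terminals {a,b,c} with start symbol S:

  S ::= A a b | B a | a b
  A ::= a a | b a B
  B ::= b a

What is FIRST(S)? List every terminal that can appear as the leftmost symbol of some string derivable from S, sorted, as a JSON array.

FIRST sets, iterate to fixpoint:
iter 1:
  A via A→a a: +{a}
  A via A→b a B: +{b}
  B via B→b a: +{b}
  S via S→A a b: +{a,b}
  FIRST(S)={a,b}  FIRST(A)={a,b}  FIRST(B)={b}
iter 2: (no change)
  FIRST(S)={a,b}  FIRST(A)={a,b}  FIRST(B)={b}

FIRST(S) = ["a", "b"]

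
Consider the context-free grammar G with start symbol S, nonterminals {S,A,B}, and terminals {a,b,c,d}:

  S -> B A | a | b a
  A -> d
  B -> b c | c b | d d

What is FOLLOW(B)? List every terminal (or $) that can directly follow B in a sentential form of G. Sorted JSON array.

FIRST iteration:
pass 1:
  A via A→d: +{d}
  B via B→b c: +{b}
  B via B→c b: +{c}
  B via B→d d: +{d}
  S via S→B A: +{b,c,d}
  S via S→a: +{a}
  S: {a,b,c,d}  A: {d}  B: {b,c,d}
pass 2: (stable)
  S: {a,b,c,d}  A: {d}  B: {b,c,d}

FOLLOW sets:
FOLLOW(S) := {$}
pass 1:
  S→B A: FOLLOW(B) ⊇ FIRST(A) = {d}; new: +{d}
  S→B A: FOLLOW(A) ⊇ FOLLOW(S) ⊇ {$}; new: +{$}
  FOLLOW(S)={$}  FOLLOW(A)={$}  FOLLOW(B)={d}
pass 2: — fixpoint
  FOLLOW(S)={$}  FOLLOW(A)={$}  FOLLOW(B)={d}

FOLLOW(B) = ["d"]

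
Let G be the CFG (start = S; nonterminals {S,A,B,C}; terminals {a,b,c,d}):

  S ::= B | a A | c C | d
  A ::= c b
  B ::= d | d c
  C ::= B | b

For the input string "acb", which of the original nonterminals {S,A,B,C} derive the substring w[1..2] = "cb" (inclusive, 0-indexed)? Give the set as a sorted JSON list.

CNF form of G:
  S -> T0 C | T2 T0 | T3 A | d
  A -> T0 T1
  B -> T2 T0 | d
  C -> T2 T0 | b | d
  T0 -> c
  T1 -> b
  T2 -> d
  T3 -> a

CYK fill, restricted to cells inside w[1..2]:
  cell(1,1) c: {T0}  orig:{}
  cell(2,2) b: {C,T1}  orig:{C}
  cell(1,2) cb: {A,S}

Original NTs in T[1,2] deriving "cb": ["A", "S"]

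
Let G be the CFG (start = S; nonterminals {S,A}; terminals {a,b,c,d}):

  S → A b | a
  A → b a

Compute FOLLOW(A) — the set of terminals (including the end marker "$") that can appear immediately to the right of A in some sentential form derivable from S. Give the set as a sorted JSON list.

Compute FIRST by fixpoint:
[1]
  A via A→b a: +{b}
  S via S→A b: +{b}
  S via S→a: +{a}
  FIRST[S]={a,b}  FIRST[A]={b}
[2] done
  FIRST[S]={a,b}  FIRST[A]={b}

Compute FOLLOW by fixpoint:
initialize: $ ∈ FOLLOW(S)
[1]
  S→A b: FOLLOW(A) ⊇ FIRST(b) = {b}; new: +{b}
  FOLLOW[S]={$}  FOLLOW[A]={b}
[2] (no change)
  FOLLOW[S]={$}  FOLLOW[A]={b}

FOLLOW(A) = ["b"]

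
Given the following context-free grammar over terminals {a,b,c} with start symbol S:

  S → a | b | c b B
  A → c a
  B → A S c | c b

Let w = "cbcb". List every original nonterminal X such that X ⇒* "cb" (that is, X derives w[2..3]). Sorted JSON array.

Convert to CNF:
  S -> T0 X4 | a | b
  A -> T0 T1
  B -> A X3 | T0 T2
  T0 -> c
  T1 -> a
  T2 -> b
  X3 -> S T0
  X4 -> T2 B

Fill CYK table bottom-up — only the sub-triangle for w[2..3]:
  cell(2,2) c: {T0}  orig:{}
  cell(3,3) b: {S,T2}  orig:{S}
  cell(2,3) cb: {B}

Original NTs in T[2,3] deriving "cb": ["B"]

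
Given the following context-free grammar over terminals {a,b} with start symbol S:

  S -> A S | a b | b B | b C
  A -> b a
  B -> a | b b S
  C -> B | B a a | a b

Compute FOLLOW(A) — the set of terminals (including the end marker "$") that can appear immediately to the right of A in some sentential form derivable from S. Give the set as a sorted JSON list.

FIRST sets, iterate to fixpoint:
iter 1:
  A via A→b a: +{b}
  B via B→a: +{a}
  B via B→b b S: +{b}
  C via C→B: +{a,b}
  S via S→A S: +{b}
  S via S→a b: +{a}
  FIRST[S]={a,b}  FIRST[A]={b}  FIRST[B]={a,b}  FIRST[C]={a,b}
iter 2: — fixpoint
  FIRST[S]={a,b}  FIRST[A]={b}  FIRST[B]={a,b}  FIRST[C]={a,b}

FOLLOW iteration:
initialize: $ ∈ FOLLOW(S)
round 1:
  C→B a a: FOLLOW(B) ⊇ FIRST(a) = {a}; new: +{a}
  S→A S: FOLLOW(A) ⊇ FIRST(S) = {a,b}; new: +{a,b}
  S→b B: FOLLOW(B) ⊇ FOLLOW(S) ⊇ {$}; new: +{$}
  S→b C: FOLLOW(C) ⊇ FOLLOW(S) ⊇ {$}; new: +{$}
  FOLLOW(S)={$}  FOLLOW(A)={a,b}  FOLLOW(B)={$,a}  FOLLOW(C)={$}
round 2:
  B→b b S: FOLLOW(S) ⊇ FOLLOW(B) ⊇ {$,a}; new: +{a}
  S→b C: FOLLOW(C) ⊇ FOLLOW(S) ⊇ {$,a}; new: +{a}
  FOLLOW(S)={$,a}  FOLLOW(A)={a,b}  FOLLOW(B)={$,a}  FOLLOW(C)={$,a}
round 3: — fixpoint
  FOLLOW(S)={$,a}  FOLLOW(A)={a,b}  FOLLOW(B)={$,a}  FOLLOW(C)={$,a}

FOLLOW(A) = ["a", "b"]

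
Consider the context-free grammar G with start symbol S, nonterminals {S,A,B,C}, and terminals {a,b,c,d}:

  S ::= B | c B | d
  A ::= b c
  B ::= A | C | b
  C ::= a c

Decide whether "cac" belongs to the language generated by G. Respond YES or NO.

Convert to CNF:
  S -> T0 T1 | T1 B | T2 T1 | b | d
  A -> T0 T1
  B -> T0 T1 | T2 T1 | b
  C -> T2 T1
  T0 -> b
  T1 -> c
  T2 -> a

CYK table (by increasing span):
  T[0,0] 'c' = {T1}  orig:{}
  T[1,1] 'a' = {T2}  orig:{}
  T[2,2] 'c' = {T1}  orig:{}
  T[0,1] 'ca' = ∅
  T[1,2] 'ac' = {B,C,S}
  T[0,2] 'cac' = {S}

S ∈ T[0,2] ⇒ YES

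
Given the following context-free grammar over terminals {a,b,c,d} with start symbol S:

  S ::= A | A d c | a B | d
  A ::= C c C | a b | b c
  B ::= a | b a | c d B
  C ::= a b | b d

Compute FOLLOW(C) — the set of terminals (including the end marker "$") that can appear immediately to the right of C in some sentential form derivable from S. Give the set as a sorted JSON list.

Compute FIRST by fixpoint:
round 1:
  A via A→a b: +{a}
  A via A→b c: +{b}
  B via B→a: +{a}
  B via B→b a: +{b}
  B via B→c d B: +{c}
  C via C→a b: +{a}
  C via C→b d: +{b}
  S via S→A: +{a,b}
  S via S→d: +{d}
  FIRST[S]={a,b,d}  FIRST[A]={a,b}  FIRST[B]={a,b,c}  FIRST[C]={a,b}
round 2: (stable)
  FIRST[S]={a,b,d}  FIRST[A]={a,b}  FIRST[B]={a,b,c}  FIRST[C]={a,b}

FOLLOW iteration:
seed FOLLOW(S) with $
iter 1:
  A→C c C: FOLLOW(C) ⊇ FIRST(c) = {c}; new: +{c}
  S→A: FOLLOW(A) ⊇ FOLLOW(S) ⊇ {$}; new: +{$}
  S→A d c: FOLLOW(A) ⊇ FIRST(d) = {d}; new: +{d}
  S→a B: FOLLOW(B) ⊇ FOLLOW(S) ⊇ {$}; new: +{$}
  FOLLOW[S]={$}  FOLLOW[A]={$,d}  FOLLOW[B]={$}  FOLLOW[C]={c}
iter 2:
  A→C c C: FOLLOW(C) ⊇ FOLLOW(A) ⊇ {$,d}; new: +{$,d}
  FOLLOW[S]={$}  FOLLOW[A]={$,d}  FOLLOW[B]={$}  FOLLOW[C]={$,c,d}
iter 3: done
  FOLLOW[S]={$}  FOLLOW[A]={$,d}  FOLLOW[B]={$}  FOLLOW[C]={$,c,d}

FOLLOW(C) = ["$", "c", "d"]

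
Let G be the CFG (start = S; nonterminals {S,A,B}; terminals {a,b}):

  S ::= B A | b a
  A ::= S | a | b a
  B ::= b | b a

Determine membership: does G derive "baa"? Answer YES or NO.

CNF form of G:
  S -> B A | T0 T1
  A -> B A | T0 T1 | a
  B -> T0 T1 | b
  T0 -> b
  T1 -> a

CYK table (by increasing span):
  cell(0,0) b: {B,T0}  orig:{B}
  cell(1,1) a: {A,T1}  orig:{A}
  cell(2,2) a: {A,T1}  orig:{A}
  cell(0,1) ba: {A,B,S}
  cell(1,2) aa: ∅
  cell(0,2) baa: {A,S}

S ∈ T[0,2] ⇒ YES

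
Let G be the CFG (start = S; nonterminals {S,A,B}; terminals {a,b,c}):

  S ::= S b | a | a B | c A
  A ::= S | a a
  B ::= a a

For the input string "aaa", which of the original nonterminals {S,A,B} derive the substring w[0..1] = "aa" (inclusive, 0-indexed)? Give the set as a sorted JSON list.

CNF form of G:
  S -> S T0 | T1 B | T2 A | a
  A -> S T0 | T1 B | T1 T1 | T2 A | a
  B -> T1 T1
  T0 -> b
  T1 -> a
  T2 -> c

Fill CYK table bottom-up, restricted to cells inside w[0..1]:
  cell(0,0) a: {A,S,T1}  orig:{A,S}
  cell(1,1) a: {A,S,T1}  orig:{A,S}
  cell(0,1) aa: {A,B}

Original NTs in T[0,1] deriving "aa": ["A", "B"]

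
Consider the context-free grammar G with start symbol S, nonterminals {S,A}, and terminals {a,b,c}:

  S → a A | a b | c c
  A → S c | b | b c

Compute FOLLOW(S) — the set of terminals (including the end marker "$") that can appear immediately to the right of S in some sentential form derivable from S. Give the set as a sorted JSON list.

Compute FIRST by fixpoint:
iter 1:
  A via A→b: +{b}
  S via S→a A: +{a}
  S via S→c c: +{c}
  FIRST(S)={a,c}  FIRST(A)={b}
iter 2:
  A via A→S c: +{a,c}
  FIRST(S)={a,c}  FIRST(A)={a,b,c}
iter 3: (no change)
  FIRST(S)={a,c}  FIRST(A)={a,b,c}

Compute FOLLOW by fixpoint:
initialize: $ ∈ FOLLOW(S)
pass 1:
  A→S c: FOLLOW(S) ⊇ FIRST(c) = {c}; new: +{c}
  S→a A: FOLLOW(A) ⊇ FOLLOW(S) ⊇ {$,c}; new: +{$,c}
  FOLLOW[S]={$,c}  FOLLOW[A]={$,c}
pass 2: — fixpoint
  FOLLOW[S]={$,c}  FOLLOW[A]={$,c}

FOLLOW(S) = ["$", "c"]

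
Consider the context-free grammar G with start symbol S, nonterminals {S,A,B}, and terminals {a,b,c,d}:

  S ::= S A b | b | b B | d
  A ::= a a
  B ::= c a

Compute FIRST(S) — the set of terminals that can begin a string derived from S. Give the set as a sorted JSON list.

FIRST sets, iterate to fixpoint:
[1]
  A via A→a a: +{a}
  B via B→c a: +{c}
  S via S→b: +{b}
  S via S→d: +{d}
  S: {b,d}  A: {a}  B: {c}
[2] done
  S: {b,d}  A: {a}  B: {c}

FIRST(S) = ["b", "d"]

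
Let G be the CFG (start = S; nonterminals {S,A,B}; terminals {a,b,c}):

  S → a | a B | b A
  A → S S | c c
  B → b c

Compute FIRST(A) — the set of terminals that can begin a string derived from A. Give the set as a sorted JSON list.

FIRST sets, iterate to fixpoint:
pass 1:
  A via A→c c: +{c}
  B via B→b c: +{b}
  S via S→a: +{a}
  S via S→b A: +{b}
  FIRST[S]={a,b}  FIRST[A]={c}  FIRST[B]={b}
pass 2:
  A via A→S S: +{a,b}
  FIRST[S]={a,b}  FIRST[A]={a,b,c}  FIRST[B]={b}
pass 3: done
  FIRST[S]={a,b}  FIRST[A]={a,b,c}  FIRST[B]={b}

FIRST(A) = ["a", "b", "c"]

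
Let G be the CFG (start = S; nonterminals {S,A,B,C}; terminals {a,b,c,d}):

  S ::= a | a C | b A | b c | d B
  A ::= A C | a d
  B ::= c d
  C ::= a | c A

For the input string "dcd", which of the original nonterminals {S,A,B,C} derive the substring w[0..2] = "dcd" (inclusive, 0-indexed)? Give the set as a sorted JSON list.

CNF form of G:
  S -> T0 C | T1 B | T3 A | T3 T2 | a
  A -> A C | T0 T1
  B -> T2 T1
  C -> T2 A | a
  T0 -> a
  T1 -> d
  T2 -> c
  T3 -> b

CYK fill (cells [i..j] with 0 ≤ i ≤ j ≤ 2 only):
  cell(0,0) d: {T1}  orig:{}
  cell(1,1) c: {T2}  orig:{}
  cell(2,2) d: {T1}  orig:{}
  cell(0,1) dc: ∅
  cell(1,2) cd: {B}
  cell(0,2) dcd: {S}

Original NTs in T[0,2] deriving "dcd": ["S"]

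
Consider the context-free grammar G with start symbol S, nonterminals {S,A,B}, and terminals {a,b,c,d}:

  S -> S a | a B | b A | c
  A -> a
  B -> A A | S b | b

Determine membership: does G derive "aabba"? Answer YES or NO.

Convert to CNF:
  S -> S T1 | T0 A | T1 B | c
  A -> a
  B -> A A | S T0 | b
  T0 -> b
  T1 -> a

CYK table (by increasing span):
  cell(0,0) a: {A,T1}  orig:{A}
  cell(1,1) a: {A,T1}  orig:{A}
  cell(2,2) b: {B,T0}  orig:{B}
  cell(3,3) b: {B,T0}  orig:{B}
  cell(4,4) a: {A,T1}  orig:{A}
  cell(0,1) aa: {B}
  cell(1,2) ab: {S}
  cell(2,3) bb: ∅
  cell(3,4) ba: {S}
  cell(0,2) aab: ∅
  cell(1,3) abb: {B}
  cell(2,4) bba: ∅
  cell(0,3) aabb: {S}
  cell(1,4) abba: ∅
  cell(0,4) aabba: {S}

S ∈ T[0,4] ⇒ YES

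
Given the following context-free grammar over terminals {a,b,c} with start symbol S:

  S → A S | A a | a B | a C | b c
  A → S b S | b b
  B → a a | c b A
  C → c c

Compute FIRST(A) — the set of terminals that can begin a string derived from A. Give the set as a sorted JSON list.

FIRST iteration:
pass 1:
  A via A→b b: +{b}
  B via B→a a: +{a}
  B via B→c b A: +{c}
  C via C→c c: +{c}
  S via S→A S: +{b}
  S via S→a B: +{a}
  FIRST[S]={a,b}  FIRST[A]={b}  FIRST[B]={a,c}  FIRST[C]={c}
pass 2:
  A via A→S b S: +{a}
  FIRST[S]={a,b}  FIRST[A]={a,b}  FIRST[B]={a,c}  FIRST[C]={c}
pass 3: (no change)
  FIRST[S]={a,b}  FIRST[A]={a,b}  FIRST[B]={a,c}  FIRST[C]={c}

FIRST(A) = ["a", "b"]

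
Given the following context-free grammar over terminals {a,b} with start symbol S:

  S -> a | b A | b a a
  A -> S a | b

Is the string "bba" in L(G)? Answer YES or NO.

CNF form of G:
  S -> T1 A | T1 X2 | a
  A -> S T0 | b
  T0 -> a
  T1 -> b
  X2 -> T0 T0

CYK table (by increasing span):
  [0..0]={A,T1}  "b"  orig:{A}
  [1..1]={A,T1}  "b"  orig:{A}
  [2..2]={S,T0}  "a"  orig:{S}
  [0..1]={S}  "bb"
  [1..2]=∅  "ba"
  [0..2]={A}  "bba"

S ∉ T[0,2] ⇒ NO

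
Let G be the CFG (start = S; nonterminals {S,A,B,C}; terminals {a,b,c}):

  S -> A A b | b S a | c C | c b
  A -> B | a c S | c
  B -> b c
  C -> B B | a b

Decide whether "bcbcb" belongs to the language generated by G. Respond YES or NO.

Convert to CNF:
  S -> A X4 | T1 C | T1 T2 | T2 X5
  A -> T0 X3 | T2 T1 | c
  B -> T2 T1
  C -> B B | T0 T2
  T0 -> a
  T1 -> c
  T2 -> b
  X3 -> T1 S
  X4 -> A T2
  X5 -> S T0

Fill CYK table bottom-up:
  [0..0]={T2}  "b"  orig:{}
  [1..1]={A,T1}  "c"  orig:{A}
  [2..2]={T2}  "b"  orig:{}
  [3..3]={A,T1}  "c"  orig:{A}
  [4..4]={T2}  "b"  orig:{}
  [0..1]={A,B}  "bc"
  [1..2]={S,X4}  "cb"  orig:{S}
  [2..3]={A,B}  "bc"
  [3..4]={S,X4}  "cb"  orig:{S}
  [0..2]={X4}  "bcb"  orig:{}
  [1..3]=∅  "cbc"
  [2..4]={X4}  "bcb"  orig:{}
  [0..3]={C}  "bcbc"
  [1..4]={S}  "cbcb"
  [0..4]={S}  "bcbcb"

S ∈ T[0,4] ⇒ YES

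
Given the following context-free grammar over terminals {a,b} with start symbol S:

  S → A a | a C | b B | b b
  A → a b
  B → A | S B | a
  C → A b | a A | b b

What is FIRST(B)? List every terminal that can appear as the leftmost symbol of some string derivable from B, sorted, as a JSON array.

FIRST sets, iterate to fixpoint:
[1]
  A via A→a b: +{a}
  B via B→A: +{a}
  C via C→A b: +{a}
  C via C→b b: +{b}
  S via S→A a: +{a}
  S via S→b B: +{b}
  FIRST(S)={a,b}  FIRST(A)={a}  FIRST(B)={a}  FIRST(C)={a,b}
[2]
  B via B→S B: +{b}
  FIRST(S)={a,b}  FIRST(A)={a}  FIRST(B)={a,b}  FIRST(C)={a,b}
[3] done
  FIRST(S)={a,b}  FIRST(A)={a}  FIRST(B)={a,b}  FIRST(C)={a,b}

FIRST(B) = ["a", "b"]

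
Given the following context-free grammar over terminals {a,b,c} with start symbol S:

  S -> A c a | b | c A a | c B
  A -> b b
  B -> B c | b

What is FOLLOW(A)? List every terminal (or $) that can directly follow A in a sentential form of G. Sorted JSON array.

Compute FIRST by fixpoint:
round 1:
  A via A→b b: +{b}
  B via B→b: +{b}
  S via S→A c a: +{b}
  S via S→c A a: +{c}
  FIRST[S]={b,c}  FIRST[A]={b}  FIRST[B]={b}
round 2: done
  FIRST[S]={b,c}  FIRST[A]={b}  FIRST[B]={b}

FOLLOW iteration:
seed FOLLOW(S) with $
round 1:
  B→B c: FOLLOW(B) ⊇ FIRST(c) = {c}; new: +{c}
  S→A c a: FOLLOW(A) ⊇ FIRST(c) = {c}; new: +{c}
  S→c A a: FOLLOW(A) ⊇ FIRST(a) = {a}; new: +{a}
  S→c B: FOLLOW(B) ⊇ FOLLOW(S) ⊇ {$}; new: +{$}
  FOLLOW[S]={$}  FOLLOW[A]={a,c}  FOLLOW[B]={$,c}
round 2: done
  FOLLOW[S]={$}  FOLLOW[A]={a,c}  FOLLOW[B]={$,c}

FOLLOW(A) = ["a", "c"]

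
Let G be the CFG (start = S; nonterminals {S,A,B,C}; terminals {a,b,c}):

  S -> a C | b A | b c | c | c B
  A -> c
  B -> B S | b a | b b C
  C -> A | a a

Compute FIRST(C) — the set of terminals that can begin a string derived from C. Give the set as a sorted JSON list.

Compute FIRST by fixpoint:
pass 1:
  A via A→c: +{c}
  B via B→b a: +{b}
  C via C→A: +{c}
  C via C→a a: +{a}
  S via S→a C: +{a}
  S via S→b A: +{b}
  S via S→c: +{c}
  FIRST(S)={a,b,c}  FIRST(A)={c}  FIRST(B)={b}  FIRST(C)={a,c}
pass 2: — fixpoint
  FIRST(S)={a,b,c}  FIRST(A)={c}  FIRST(B)={b}  FIRST(C)={a,c}

FIRST(C) = ["a", "c"]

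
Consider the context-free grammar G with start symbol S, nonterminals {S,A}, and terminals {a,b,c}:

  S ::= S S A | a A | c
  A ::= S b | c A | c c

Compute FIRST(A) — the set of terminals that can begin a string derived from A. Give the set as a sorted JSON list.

FIRST iteration:
iter 1:
  A via A→c A: +{c}
  S via S→a A: +{a}
  S via S→c: +{c}
  FIRST(S)={a,c}  FIRST(A)={c}
iter 2:
  A via A→S b: +{a}
  FIRST(S)={a,c}  FIRST(A)={a,c}
iter 3: (no change)
  FIRST(S)={a,c}  FIRST(A)={a,c}

FIRST(A) = ["a", "c"]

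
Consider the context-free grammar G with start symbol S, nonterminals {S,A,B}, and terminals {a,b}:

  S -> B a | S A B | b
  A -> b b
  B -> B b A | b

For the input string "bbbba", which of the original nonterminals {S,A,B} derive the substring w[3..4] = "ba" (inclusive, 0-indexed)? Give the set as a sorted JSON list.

Convert to CNF:
  S -> B T1 | S X3 | b
  A -> T0 T0
  B -> B X2 | b
  T0 -> b
  T1 -> a
  X2 -> T0 A
  X3 -> A B

CYK fill — only the sub-triangle for w[3..4]:
  cell(3,3) b: {B,S,T0}  orig:{B,S}
  cell(4,4) a: {T1}  orig:{}
  cell(3,4) ba: {S}

Original NTs in T[3,4] deriving "ba": ["S"]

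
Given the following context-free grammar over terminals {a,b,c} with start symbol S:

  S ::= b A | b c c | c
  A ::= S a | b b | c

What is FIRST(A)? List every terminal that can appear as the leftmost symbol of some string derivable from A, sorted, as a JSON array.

Compute FIRST by fixpoint:
[1]
  A via A→b b: +{b}
  A via A→c: +{c}
  S via S→b A: +{b}
  S via S→c: +{c}
  FIRST(S)={b,c}  FIRST(A)={b,c}
[2] (stable)
  FIRST(S)={b,c}  FIRST(A)={b,c}

FIRST(A) = ["b", "c"]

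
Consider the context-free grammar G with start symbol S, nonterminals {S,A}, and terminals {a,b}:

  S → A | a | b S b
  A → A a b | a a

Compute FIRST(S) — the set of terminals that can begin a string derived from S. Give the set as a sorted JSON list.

FIRST sets, iterate to fixpoint:
[1]
  A via A→a a: +{a}
  S via S→A: +{a}
  S via S→b S b: +{b}
  FIRST[S]={a,b}  FIRST[A]={a}
[2] (no change)
  FIRST[S]={a,b}  FIRST[A]={a}

FIRST(S) = ["a", "b"]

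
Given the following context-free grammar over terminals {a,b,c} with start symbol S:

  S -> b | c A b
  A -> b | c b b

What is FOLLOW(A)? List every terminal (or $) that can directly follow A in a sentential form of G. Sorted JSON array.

FIRST sets, iterate to fixpoint:
[1]
  A via A→b: +{b}
  A via A→c b b: +{c}
  S via S→b: +{b}
  S via S→c A b: +{c}
  S: {b,c}  A: {b,c}
[2] (stable)
  S: {b,c}  A: {b,c}

Compute FOLLOW by fixpoint:
initialize: $ ∈ FOLLOW(S)
pass 1:
  S→c A b: FOLLOW(A) ⊇ FIRST(b) = {b}; new: +{b}
  FOLLOW(S)={$}  FOLLOW(A)={b}
pass 2: (no change)
  FOLLOW(S)={$}  FOLLOW(A)={b}

FOLLOW(A) = ["b"]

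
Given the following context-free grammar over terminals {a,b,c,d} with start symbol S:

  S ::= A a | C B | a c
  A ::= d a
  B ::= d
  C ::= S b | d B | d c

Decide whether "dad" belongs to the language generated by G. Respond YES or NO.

Convert to CNF:
  S -> A T1 | C B | T1 T3
  A -> T0 T1
  B -> d
  C -> S T2 | T0 B | T0 T3
  T0 -> d
  T1 -> a
  T2 -> b
  T3 -> c

Fill CYK table bottom-up:
  [0..0]={B,T0}  "d"  orig:{B}
  [1..1]={T1}  "a"  orig:{}
  [2..2]={B,T0}  "d"  orig:{B}
  [0..1]={A}  "da"
  [1..2]=∅  "ad"
  [0..2]=∅  "dad"

S ∉ T[0,2] ⇒ NO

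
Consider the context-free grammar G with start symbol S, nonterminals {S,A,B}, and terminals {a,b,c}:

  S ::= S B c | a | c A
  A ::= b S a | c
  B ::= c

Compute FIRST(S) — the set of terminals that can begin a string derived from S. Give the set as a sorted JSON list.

FIRST iteration:
[1]
  A via A→b S a: +{b}
  A via A→c: +{c}
  B via B→c: +{c}
  S via S→a: +{a}
  S via S→c A: +{c}
  FIRST[S]={a,c}  FIRST[A]={b,c}  FIRST[B]={c}
[2] (no change)
  FIRST[S]={a,c}  FIRST[A]={b,c}  FIRST[B]={c}

FIRST(S) = ["a", "c"]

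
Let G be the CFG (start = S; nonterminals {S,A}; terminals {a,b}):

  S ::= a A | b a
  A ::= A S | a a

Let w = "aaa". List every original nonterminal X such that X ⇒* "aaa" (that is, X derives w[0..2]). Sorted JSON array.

Convert to CNF:
  S -> T0 A | T1 T0
  A -> A S | T0 T0
  T0 -> a
  T1 -> b

CYK table (by increasing span) — only the sub-triangle for w[0..2]:
  cell(0,0) a: {T0}  orig:{}
  cell(1,1) a: {T0}  orig:{}
  cell(2,2) a: {T0}  orig:{}
  cell(0,1) aa: {A}
  cell(1,2) aa: {A}
  cell(0,2) aaa: {S}

Original NTs in T[0,2] deriving "aaa": ["S"]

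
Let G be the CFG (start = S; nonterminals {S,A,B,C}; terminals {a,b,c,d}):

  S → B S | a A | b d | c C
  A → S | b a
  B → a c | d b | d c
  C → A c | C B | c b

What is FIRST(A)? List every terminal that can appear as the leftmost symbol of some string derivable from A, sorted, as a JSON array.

FIRST iteration:
[1]
  A via A→b a: +{b}
  B via B→a c: +{a}
  B via B→d b: +{d}
  C via C→A c: +{b}
  C via C→c b: +{c}
  S via S→B S: +{a,d}
  S via S→b d: +{b}
  S via S→c C: +{c}
  S: {a,b,c,d}  A: {b}  B: {a,d}  C: {b,c}
[2]
  A via A→S: +{a,c,d}
  C via C→A c: +{a,d}
  S: {a,b,c,d}  A: {a,b,c,d}  B: {a,d}  C: {a,b,c,d}
[3] — fixpoint
  S: {a,b,c,d}  A: {a,b,c,d}  B: {a,d}  C: {a,b,c,d}

FIRST(A) = ["a", "b", "c", "d"]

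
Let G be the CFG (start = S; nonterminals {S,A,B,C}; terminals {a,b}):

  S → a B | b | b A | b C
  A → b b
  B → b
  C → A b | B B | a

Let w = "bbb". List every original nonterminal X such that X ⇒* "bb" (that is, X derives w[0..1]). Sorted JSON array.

Convert to CNF:
  S -> T0 A | T0 C | T1 B | b
  A -> T0 T0
  B -> b
  C -> A T0 | B B | a
  T0 -> b
  T1 -> a

Fill CYK table bottom-up, restricted to cells inside w[0..1]:
  cell(0,0) b: {B,S,T0}  orig:{B,S}
  cell(1,1) b: {B,S,T0}  orig:{B,S}
  cell(0,1) bb: {A,C}

Original NTs in T[0,1] deriving "bb": ["A", "C"]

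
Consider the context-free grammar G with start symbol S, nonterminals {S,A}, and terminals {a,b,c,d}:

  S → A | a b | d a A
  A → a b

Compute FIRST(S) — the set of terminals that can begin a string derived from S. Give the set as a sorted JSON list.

FIRST sets, iterate to fixpoint:
iter 1:
  A via A→a b: +{a}
  S via S→A: +{a}
  S via S→d a A: +{d}
  FIRST[S]={a,d}  FIRST[A]={a}
iter 2: done
  FIRST[S]={a,d}  FIRST[A]={a}

FIRST(S) = ["a", "d"]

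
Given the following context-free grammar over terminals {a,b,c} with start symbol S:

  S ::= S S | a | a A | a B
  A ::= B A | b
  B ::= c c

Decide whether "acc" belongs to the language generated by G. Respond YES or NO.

CNF form of G:
  S -> S S | T1 A | T1 B | a
  A -> B A | b
  B -> T0 T0
  T0 -> c
  T1 -> a

CYK fill:
  [0..0]={S,T1}  "a"  orig:{S}
  [1..1]={T0}  "c"  orig:{}
  [2..2]={T0}  "c"  orig:{}
  [0..1]=∅  "ac"
  [1..2]={B}  "cc"
  [0..2]={S}  "acc"

S ∈ T[0,2] ⇒ YES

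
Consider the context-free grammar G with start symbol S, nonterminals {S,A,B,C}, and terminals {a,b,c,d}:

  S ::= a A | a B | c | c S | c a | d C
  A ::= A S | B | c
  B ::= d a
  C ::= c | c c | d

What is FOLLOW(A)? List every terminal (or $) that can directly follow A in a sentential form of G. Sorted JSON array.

Compute FIRST by fixpoint:
iter 1:
  A via A→c: +{c}
  B via B→d a: +{d}
  C via C→c: +{c}
  C via C→d: +{d}
  S via S→a A: +{a}
  S via S→c: +{c}
  S via S→d C: +{d}
  S: {a,c,d}  A: {c}  B: {d}  C: {c,d}
iter 2:
  A via A→B: +{d}
  S: {a,c,d}  A: {c,d}  B: {d}  C: {c,d}
iter 3: (stable)
  S: {a,c,d}  A: {c,d}  B: {d}  C: {c,d}

Compute FOLLOW by fixpoint:
initialize: $ ∈ FOLLOW(S)
pass 1:
  A→A S: FOLLOW(A) ⊇ FIRST(S) = {a,c,d}; new: +{a,c,d}
  A→A S: FOLLOW(S) ⊇ FOLLOW(A) ⊇ {a,c,d}; new: +{a,c,d}
  A→B: FOLLOW(B) ⊇ FOLLOW(A) ⊇ {a,c,d}; new: +{a,c,d}
  S→a A: FOLLOW(A) ⊇ FOLLOW(S) ⊇ {$,a,c,d}; new: +{$}
  S→a B: FOLLOW(B) ⊇ FOLLOW(S) ⊇ {$,a,c,d}; new: +{$}
  S→d C: FOLLOW(C) ⊇ FOLLOW(S) ⊇ {$,a,c,d}; new: +{$,a,c,d}
  FOLLOW[S]={$,a,c,d}  FOLLOW[A]={$,a,c,d}  FOLLOW[B]={$,a,c,d}  FOLLOW[C]={$,a,c,d}
pass 2: done
  FOLLOW[S]={$,a,c,d}  FOLLOW[A]={$,a,c,d}  FOLLOW[B]={$,a,c,d}  FOLLOW[C]={$,a,c,d}

FOLLOW(A) = ["$", "a", "c", "d"]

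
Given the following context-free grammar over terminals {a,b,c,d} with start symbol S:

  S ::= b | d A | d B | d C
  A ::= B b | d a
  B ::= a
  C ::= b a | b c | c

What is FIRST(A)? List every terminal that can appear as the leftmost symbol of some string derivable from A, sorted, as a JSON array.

FIRST iteration:
pass 1:
  A via A→d a: +{d}
  B via B→a: +{a}
  C via C→b a: +{b}
  C via C→c: +{c}
  S via S→b: +{b}
  S via S→d A: +{d}
  FIRST(S)={b,d}  FIRST(A)={d}  FIRST(B)={a}  FIRST(C)={b,c}
pass 2:
  A via A→B b: +{a}
  FIRST(S)={b,d}  FIRST(A)={a,d}  FIRST(B)={a}  FIRST(C)={b,c}
pass 3: — fixpoint
  FIRST(S)={b,d}  FIRST(A)={a,d}  FIRST(B)={a}  FIRST(C)={b,c}

FIRST(A) = ["a", "d"]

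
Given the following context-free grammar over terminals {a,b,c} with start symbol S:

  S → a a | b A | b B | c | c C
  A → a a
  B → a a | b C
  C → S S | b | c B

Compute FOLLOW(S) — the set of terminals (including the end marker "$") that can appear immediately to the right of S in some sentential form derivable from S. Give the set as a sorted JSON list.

FIRST iteration:
[1]
  A via A→a a: +{a}
  B via B→a a: +{a}
  B via B→b C: +{b}
  C via C→b: +{b}
  C via C→c B: +{c}
  S via S→a a: +{a}
  S via S→b A: +{b}
  S via S→c: +{c}
  FIRST[S]={a,b,c}  FIRST[A]={a}  FIRST[B]={a,b}  FIRST[C]={b,c}
[2]
  C via C→S S: +{a}
  FIRST[S]={a,b,c}  FIRST[A]={a}  FIRST[B]={a,b}  FIRST[C]={a,b,c}
[3] (stable)
  FIRST[S]={a,b,c}  FIRST[A]={a}  FIRST[B]={a,b}  FIRST[C]={a,b,c}

Compute FOLLOW by fixpoint:
FOLLOW(S) := {$}
[1]
  C→S S: FOLLOW(S) ⊇ FIRST(S) = {a,b,c}; new: +{a,b,c}
  S→b A: FOLLOW(A) ⊇ FOLLOW(S) ⊇ {$,a,b,c}; new: +{$,a,b,c}
  S→b B: FOLLOW(B) ⊇ FOLLOW(S) ⊇ {$,a,b,c}; new: +{$,a,b,c}
  S→c C: FOLLOW(C) ⊇ FOLLOW(S) ⊇ {$,a,b,c}; new: +{$,a,b,c}
  FOLLOW[S]={$,a,b,c}  FOLLOW[A]={$,a,b,c}  FOLLOW[B]={$,a,b,c}  FOLLOW[C]={$,a,b,c}
[2] (stable)
  FOLLOW[S]={$,a,b,c}  FOLLOW[A]={$,a,b,c}  FOLLOW[B]={$,a,b,c}  FOLLOW[C]={$,a,b,c}

FOLLOW(S) = ["$", "a", "b", "c"]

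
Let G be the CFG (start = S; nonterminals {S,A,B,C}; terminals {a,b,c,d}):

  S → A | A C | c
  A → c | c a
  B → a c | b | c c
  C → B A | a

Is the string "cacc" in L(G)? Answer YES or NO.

CNF form of G:
  S -> A C | T0 T1 | c
  A -> T0 T1 | c
  B -> T0 T0 | T1 T0 | b
  C -> B A | a
  T0 -> c
  T1 -> a

CYK fill:
  [0..0]={A,S,T0}  "c"  orig:{A,S}
  [1..1]={C,T1}  "a"  orig:{C}
  [2..2]={A,S,T0}  "c"  orig:{A,S}
  [3..3]={A,S,T0}  "c"  orig:{A,S}
  [0..1]={A,S}  "ca"
  [1..2]={B}  "ac"
  [2..3]={B}  "cc"
  [0..2]=∅  "cac"
  [1..3]={C}  "acc"
  [0..3]={S}  "cacc"

S ∈ T[0,3] ⇒ YES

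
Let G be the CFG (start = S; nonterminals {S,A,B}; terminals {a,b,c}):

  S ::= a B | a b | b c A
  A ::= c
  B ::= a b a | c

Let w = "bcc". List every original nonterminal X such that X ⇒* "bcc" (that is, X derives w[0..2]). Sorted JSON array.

CNF form of G:
  S -> T0 B | T0 T1 | T1 X4
  A -> c
  B -> T0 X3 | c
  T0 -> a
  T1 -> b
  T2 -> c
  X3 -> T1 T0
  X4 -> T2 A

Fill CYK table bottom-up — only the sub-triangle for w[0..2]:
  cell(0,0) b: {T1}  orig:{}
  cell(1,1) c: {A,B,T2}  orig:{A,B}
  cell(2,2) c: {A,B,T2}  orig:{A,B}
  cell(0,1) bc: ∅
  cell(1,2) cc: {X4}  orig:{}
  cell(0,2) bcc: {S}

Original NTs in T[0,2] deriving "bcc": ["S"]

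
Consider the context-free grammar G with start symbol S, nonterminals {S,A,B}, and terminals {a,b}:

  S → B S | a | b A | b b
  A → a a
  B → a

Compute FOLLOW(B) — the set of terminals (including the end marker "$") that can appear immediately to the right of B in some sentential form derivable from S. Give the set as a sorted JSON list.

FIRST iteration:
[1]
  A via A→a a: +{a}
  B via B→a: +{a}
  S via S→B S: +{a}
  S via S→b A: +{b}
  FIRST[S]={a,b}  FIRST[A]={a}  FIRST[B]={a}
[2] — fixpoint
  FIRST[S]={a,b}  FIRST[A]={a}  FIRST[B]={a}

FOLLOW iteration:
initialize: $ ∈ FOLLOW(S)
round 1:
  S→B S: FOLLOW(B) ⊇ FIRST(S) = {a,b}; new: +{a,b}
  S→b A: FOLLOW(A) ⊇ FOLLOW(S) ⊇ {$}; new: +{$}
  S: {$}  A: {$}  B: {a,b}
round 2: (stable)
  S: {$}  A: {$}  B: {a,b}

FOLLOW(B) = ["a", "b"]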